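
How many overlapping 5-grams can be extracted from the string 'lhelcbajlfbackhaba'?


String 'lhelcbajlfbackhaba' has length L = 18.
Number of overlapping n-grams = L - n + 1
Substituting: 18 - 5 + 1 = 14

14


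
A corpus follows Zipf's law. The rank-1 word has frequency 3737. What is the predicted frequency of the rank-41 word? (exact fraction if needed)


Zipf's law: freq(rank) = f1 / rank
f1 = 3737, rank = 41
freq = 3737 / 41
GCD(3737, 41) = 1
Simplified: 3737/41

3737/41


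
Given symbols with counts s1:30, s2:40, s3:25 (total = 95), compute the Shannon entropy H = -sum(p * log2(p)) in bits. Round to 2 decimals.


Computing entropy H = -sum(p_i * log2(p_i)):
  s1: p = 30/95 = 0.3158, -p*log2(p) = 0.5251
  s2: p = 40/95 = 0.4211, -p*log2(p) = 0.5254
  s3: p = 25/95 = 0.2632, -p*log2(p) = 0.5068
H = sum of terms = 1.5573
Rounded to 2 decimals: 1.56

1.56


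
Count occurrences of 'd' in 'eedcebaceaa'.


Scanning 'eedcebaceaa' for 'd':
  Position 2: 'd' -> MATCH (count: 1)
Total occurrences of 'd': 1

1


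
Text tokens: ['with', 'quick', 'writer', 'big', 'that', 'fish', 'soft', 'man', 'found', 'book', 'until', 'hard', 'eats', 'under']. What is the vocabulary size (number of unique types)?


Listing all tokens and tracking unique types:
  Token 1: 'with' -> NEW (unique so far: 1)
  Token 2: 'quick' -> NEW (unique so far: 2)
  Token 3: 'writer' -> NEW (unique so far: 3)
  Token 4: 'big' -> NEW (unique so far: 4)
  Token 5: 'that' -> NEW (unique so far: 5)
  Token 6: 'fish' -> NEW (unique so far: 6)
  Token 7: 'soft' -> NEW (unique so far: 7)
  Token 8: 'man' -> NEW (unique so far: 8)
  Token 9: 'found' -> NEW (unique so far: 9)
  Token 10: 'book' -> NEW (unique so far: 10)
  Token 11: 'until' -> NEW (unique so far: 11)
  Token 12: 'hard' -> NEW (unique so far: 12)
  Token 13: 'eats' -> NEW (unique so far: 13)
  Token 14: 'under' -> NEW (unique so far: 14)
Unique types: ('big', 'book', 'eats', 'fish', 'found', 'hard', 'man', 'quick', 'soft', 'that', 'under', 'until', 'with', 'writer')
Vocabulary size: 14

14


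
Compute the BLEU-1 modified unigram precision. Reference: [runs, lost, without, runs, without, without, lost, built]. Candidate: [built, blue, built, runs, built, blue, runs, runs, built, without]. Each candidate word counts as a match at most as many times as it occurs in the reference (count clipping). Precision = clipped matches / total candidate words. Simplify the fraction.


Reference word counts: {'built': 1, 'lost': 2, 'runs': 2, 'without': 3}
Checking each candidate word (with clipping):
  'built' -> in reference (ref count 1, used 1/1) -> match (matches: 1)
  'blue' -> not in reference -> no match (matches: 1)
  'built' -> ref count 1 already used up (1/1) -> clipped, no match (matches: 1)
  'runs' -> in reference (ref count 2, used 1/2) -> match (matches: 2)
  'built' -> ref count 1 already used up (1/1) -> clipped, no match (matches: 2)
  'blue' -> not in reference -> no match (matches: 2)
  'runs' -> in reference (ref count 2, used 2/2) -> match (matches: 3)
  'runs' -> ref count 2 already used up (2/2) -> clipped, no match (matches: 3)
  'built' -> ref count 1 already used up (1/1) -> clipped, no match (matches: 3)
  'without' -> in reference (ref count 3, used 1/3) -> match (matches: 4)
Clipped matches: 4, Candidate length: 10
Precision = 4/10 = 2/5

2/5


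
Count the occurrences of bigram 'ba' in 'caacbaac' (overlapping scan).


Scanning 'caacbaac' for bigram 'ba':
  Position 0: 'ca' -> no
  Position 1: 'aa' -> no
  Position 2: 'ac' -> no
  Position 3: 'cb' -> no
  Position 4: 'ba' -> MATCH
  Position 5: 'aa' -> no
  Position 6: 'ac' -> no
Total matches: 1

1


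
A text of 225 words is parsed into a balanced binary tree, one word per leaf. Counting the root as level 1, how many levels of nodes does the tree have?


In a balanced binary tree with n leaves the deepest leaf is ceil(log2(n)) edges below the root,
so counting node levels inclusive of root and leaves gives ceil(log2(n)) + 1 levels.
log2(225) = 7.8138
ceil(7.8138) = 8
levels = 8 + 1 = 9

9


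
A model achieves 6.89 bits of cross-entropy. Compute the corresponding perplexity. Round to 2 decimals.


Perplexity formula: PP = 2^H
H = 6.89
PP = 2^6.89
Decompose: 2^6.89 = 2^6 * 2^0.89
2^6 = 64, 2^0.89 ~ 1.8531761
PP ~ 64 * 1.8531761 = 118.6032704
Rounded to 2 decimals: 118.60

118.60


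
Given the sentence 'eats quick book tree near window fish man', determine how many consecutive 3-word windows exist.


Word trigrams from [8] words:
  Trigram 1: (eats quick book)
  Trigram 2: (quick book tree)
  Trigram 3: (book tree near)
  Trigram 4: (tree near window)
  Trigram 5: (near window fish)
  Trigram 6: (window fish man)
Total word trigrams: 8 - 2 = 6

6


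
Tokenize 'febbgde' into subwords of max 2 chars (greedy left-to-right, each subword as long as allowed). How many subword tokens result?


'febbgde' has 7 characters.
Chunking with max size 2:
  Chunk 1: 'fe' (positions 0-1)
  Chunk 2: 'bb' (positions 2-3)
  Chunk 3: 'gd' (positions 4-5)
  Chunk 4: 'e' (positions 6-6)
Total chunks: ceil(7 / 2) = 4

4


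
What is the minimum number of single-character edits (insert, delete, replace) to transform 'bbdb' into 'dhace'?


Building DP table for s1='bbdb' (len 4) and s2='dhace' (len 5):
       d  h  a  c  e
    0  1  2  3  4  5
  b 1  1  2  3  4  5
  b 2  2  2  3  4  5
  d 3  2  3  3  4  5
  b 4  3  3  4  4  5
Edit distance = dp[4][5] = 5

5


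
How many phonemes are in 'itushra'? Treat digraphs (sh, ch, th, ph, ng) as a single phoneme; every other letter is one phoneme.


Parsing 'itushra' greedily, digraphs first:
  'i' -> vowel phoneme (phonemes so far: 1)
  't' -> consonant phoneme (phonemes so far: 2)
  'u' -> vowel phoneme (phonemes so far: 3)
  'sh' -> digraph (1 consonant phoneme) (phonemes so far: 4)
  'r' -> consonant phoneme (phonemes so far: 5)
  'a' -> vowel phoneme (phonemes so far: 6)
Total phonemes: 6

6


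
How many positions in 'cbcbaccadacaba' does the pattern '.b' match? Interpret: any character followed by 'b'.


Pattern: .b means any character followed by 'b'.
Scanning 'cbcbaccadacaba' position-by-position:
  Pos 0: window 'cb' -> MATCH
  Pos 1: window 'bc' -> no
  Pos 2: window 'cb' -> MATCH
  Pos 3: window 'ba' -> no
  Pos 4: window 'ac' -> no
  Pos 5: window 'cc' -> no
  Pos 6: window 'ca' -> no
  Pos 7: window 'ad' -> no
  Pos 8: window 'da' -> no
  Pos 9: window 'ac' -> no
  Pos 10: window 'ca' -> no
  Pos 11: window 'ab' -> MATCH
  Pos 12: window 'ba' -> no
  Pos 13: window 'a' -> no
Total matches: 3

3


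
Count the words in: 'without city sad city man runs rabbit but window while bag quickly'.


Counting words by splitting on spaces:
  Word 1: 'without'
  Word 2: 'city'
  Word 3: 'sad'
  Word 4: 'city'
  Word 5: 'man'
  Word 6: 'runs'
  Word 7: 'rabbit'
  Word 8: 'but'
  Word 9: 'window'
  Word 10: 'while'
  Word 11: 'bag'
  Word 12: 'quickly'
Total words: 12

12


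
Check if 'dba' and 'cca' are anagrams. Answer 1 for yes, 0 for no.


Sort characters of 'dba': 'abd'
Sort characters of 'cca': 'acc'
Sorted forms differ -> they are NOT anagrams
Result: 0

0


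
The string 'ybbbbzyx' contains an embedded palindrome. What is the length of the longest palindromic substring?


Scanning 'ybbbbzyx' for palindromic substrings.
Substring at positions 1-4: 'bbbb'.
Check: reverse('bbbb') = 'bbbb' -> palindrome confirmed.
Neighbouring characters ('y' / 'z') break symmetry, so it cannot extend further.
No longer palindromic substring exists; longest length = 4

4


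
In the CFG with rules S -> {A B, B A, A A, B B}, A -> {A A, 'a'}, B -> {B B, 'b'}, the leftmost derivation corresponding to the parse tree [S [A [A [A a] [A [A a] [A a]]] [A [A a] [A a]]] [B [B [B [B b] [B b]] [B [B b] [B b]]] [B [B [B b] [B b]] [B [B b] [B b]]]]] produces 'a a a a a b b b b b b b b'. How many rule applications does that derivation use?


Every bracketed nonterminal node [X ...] in the tree is produced by exactly one rule application.
Reading the tree off as a leftmost derivation:
  Step 1: S  =>  A B   (applied S -> A B)
  Step 2: A B  =>  A A B   (applied A -> A A)
  Step 3: A A B  =>  A A A B   (applied A -> A A)
  Step 4: A A A B  =>  a A A B   (applied A -> a)
  Step 5: a A A B  =>  a A A A B   (applied A -> A A)
  Step 6: a A A A B  =>  a a A A B   (applied A -> a)
  Step 7: a a A A B  =>  a a a A B   (applied A -> a)
  Step 8: a a a A B  =>  a a a A A B   (applied A -> A A)
  Step 9: a a a A A B  =>  a a a a A B   (applied A -> a)
  Step 10: a a a a A B  =>  a a a a a B   (applied A -> a)
  Step 11: a a a a a B  =>  a a a a a B B   (applied B -> B B)
  Step 12: a a a a a B B  =>  a a a a a B B B   (applied B -> B B)
  Step 13: a a a a a B B B  =>  a a a a a B B B B   (applied B -> B B)
  Step 14: a a a a a B B B B  =>  a a a a a b B B B   (applied B -> b)
  Step 15: a a a a a b B B B  =>  a a a a a b b B B   (applied B -> b)
  Step 16: a a a a a b b B B  =>  a a a a a b b B B B   (applied B -> B B)
  Step 17: a a a a a b b B B B  =>  a a a a a b b b B B   (applied B -> b)
  Step 18: a a a a a b b b B B  =>  a a a a a b b b b B   (applied B -> b)
  Step 19: a a a a a b b b b B  =>  a a a a a b b b b B B   (applied B -> B B)
  Step 20: a a a a a b b b b B B  =>  a a a a a b b b b B B B   (applied B -> B B)
  Step 21: a a a a a b b b b B B B  =>  a a a a a b b b b b B B   (applied B -> b)
  Step 22: a a a a a b b b b b B B  =>  a a a a a b b b b b b B   (applied B -> b)
  Step 23: a a a a a b b b b b b B  =>  a a a a a b b b b b b B B   (applied B -> B B)
  Step 24: a a a a a b b b b b b B B  =>  a a a a a b b b b b b b B   (applied B -> b)
  Step 25: a a a a a b b b b b b b B  =>  a a a a a b b b b b b b b   (applied B -> b)
Final yield: a a a a a b b b b b b b b
Total rewrite steps: 25

25


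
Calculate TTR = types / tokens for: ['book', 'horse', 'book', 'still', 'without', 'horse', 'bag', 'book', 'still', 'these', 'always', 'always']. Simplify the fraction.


Tokens: 12
Unique types: ('always', 'bag', 'book', 'horse', 'still', 'these', 'without') = 7
TTR = 7/12
Already in lowest terms.

7/12


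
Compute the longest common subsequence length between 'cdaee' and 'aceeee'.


DP table for LCS of 'cdaee' and 'aceeee':
       a  c  e  e  e  e
    0  0  0  0  0  0  0
  c 0  0  1  1  1  1  1
  d 0  0  1  1  1  1  1
  a 0  1  1  1  1  1  1
  e 0  1  1  2  2  2  2
  e 0  1  1  2  3  3  3
LCS: 'cee'
LCS length = 3

3


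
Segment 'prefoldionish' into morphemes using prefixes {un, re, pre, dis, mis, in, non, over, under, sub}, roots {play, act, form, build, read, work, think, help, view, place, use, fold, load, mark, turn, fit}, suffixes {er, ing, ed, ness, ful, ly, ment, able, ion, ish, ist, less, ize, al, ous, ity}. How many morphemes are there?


Segmenting 'prefoldionish' against the inventory:
  'pre' -> prefix (morpheme 1)
  'fold' -> root (morpheme 2)
  'ion' -> suffix (morpheme 3)
  'ish' -> suffix (morpheme 4)
Total morphemes: 4

4


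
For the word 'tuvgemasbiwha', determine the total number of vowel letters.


Scanning each character of 'tuvgemasbiwha':
  Position 1: 't' -> consonant (running count: 0)
  Position 2: 'u' -> vowel (running count: 1)
  Position 3: 'v' -> consonant (running count: 1)
  Position 4: 'g' -> consonant (running count: 1)
  Position 5: 'e' -> vowel (running count: 2)
  Position 6: 'm' -> consonant (running count: 2)
  Position 7: 'a' -> vowel (running count: 3)
  Position 8: 's' -> consonant (running count: 3)
  Position 9: 'b' -> consonant (running count: 3)
  Position 10: 'i' -> vowel (running count: 4)
  Position 11: 'w' -> consonant (running count: 4)
  Position 12: 'h' -> consonant (running count: 4)
  Position 13: 'a' -> vowel (running count: 5)
Total vowels: 5

5


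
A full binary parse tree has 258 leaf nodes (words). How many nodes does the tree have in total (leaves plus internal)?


Leaf nodes (terminals): 258
Internal nodes = n - 1 = 258 - 1 = 257
Total = leaves + internal = 258 + 257 = 515

515


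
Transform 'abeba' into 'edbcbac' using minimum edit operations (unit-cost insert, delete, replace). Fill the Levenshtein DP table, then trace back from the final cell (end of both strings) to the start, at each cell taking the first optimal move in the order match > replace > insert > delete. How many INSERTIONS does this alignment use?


Edit distance = 4. Backtracking from cell (5, 7) with preference match > replace > insert > delete,
then listing the resulting alignment 'abeba' -> 'edbcbac' left to right:
  Step 1: insert 'e' [insertion #1]
  Step 2: replace a->d
  Step 3: keep 'b'
  Step 4: replace e->c
  Step 5: keep 'b'
  Step 6: keep 'a'
  Step 7: insert 'c' [insertion #2]
Total insertions: 2

2


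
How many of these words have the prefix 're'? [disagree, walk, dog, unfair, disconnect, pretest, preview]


Checking each word for prefix 're':
  'disagree' -> no (count: 0)
  'walk' -> no (count: 0)
  'dog' -> no (count: 0)
  'unfair' -> no (count: 0)
  'disconnect' -> no (count: 0)
  'pretest' -> no (count: 0)
  'preview' -> no (count: 0)
Total with prefix 're': 0

0


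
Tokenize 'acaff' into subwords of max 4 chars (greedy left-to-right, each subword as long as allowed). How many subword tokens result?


'acaff' has 5 characters.
Chunking with max size 4:
  Chunk 1: 'acaf' (positions 0-3)
  Chunk 2: 'f' (positions 4-4)
Total chunks: ceil(5 / 4) = 2

2


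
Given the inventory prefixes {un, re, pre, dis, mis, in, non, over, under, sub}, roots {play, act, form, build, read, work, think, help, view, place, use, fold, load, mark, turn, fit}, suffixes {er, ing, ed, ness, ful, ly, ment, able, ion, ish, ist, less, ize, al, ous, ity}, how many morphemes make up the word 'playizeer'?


Segmenting 'playizeer' against the inventory:
  'play' -> root (morpheme 1)
  'ize' -> suffix (morpheme 2)
  'er' -> suffix (morpheme 3)
Total morphemes: 3

3


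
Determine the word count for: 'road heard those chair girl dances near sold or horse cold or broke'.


Counting words by splitting on spaces:
  Word 1: 'road'
  Word 2: 'heard'
  Word 3: 'those'
  Word 4: 'chair'
  Word 5: 'girl'
  Word 6: 'dances'
  Word 7: 'near'
  Word 8: 'sold'
  Word 9: 'or'
  Word 10: 'horse'
  Word 11: 'cold'
  Word 12: 'or'
  Word 13: 'broke'
Total words: 13

13


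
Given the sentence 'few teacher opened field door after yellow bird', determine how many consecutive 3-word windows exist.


Word trigrams from [8] words:
  Trigram 1: (few teacher opened)
  Trigram 2: (teacher opened field)
  Trigram 3: (opened field door)
  Trigram 4: (field door after)
  Trigram 5: (door after yellow)
  Trigram 6: (after yellow bird)
Total word trigrams: 8 - 2 = 6

6


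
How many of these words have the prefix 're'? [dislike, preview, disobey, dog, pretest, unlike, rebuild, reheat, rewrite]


Checking each word for prefix 're':
  'dislike' -> no (count: 0)
  'preview' -> no (count: 0)
  'disobey' -> no (count: 0)
  'dog' -> no (count: 0)
  'pretest' -> no (count: 0)
  'unlike' -> no (count: 0)
  'rebuild' -> YES, starts with 're' (count: 1)
  'reheat' -> YES, starts with 're' (count: 2)
  'rewrite' -> YES, starts with 're' (count: 3)
Total with prefix 're': 3

3


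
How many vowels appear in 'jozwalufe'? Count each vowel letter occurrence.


Scanning each character of 'jozwalufe':
  Position 1: 'j' -> consonant (running count: 0)
  Position 2: 'o' -> vowel (running count: 1)
  Position 3: 'z' -> consonant (running count: 1)
  Position 4: 'w' -> consonant (running count: 1)
  Position 5: 'a' -> vowel (running count: 2)
  Position 6: 'l' -> consonant (running count: 2)
  Position 7: 'u' -> vowel (running count: 3)
  Position 8: 'f' -> consonant (running count: 3)
  Position 9: 'e' -> vowel (running count: 4)
Total vowels: 4

4


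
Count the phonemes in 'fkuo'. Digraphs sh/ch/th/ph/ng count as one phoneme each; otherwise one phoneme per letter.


Parsing 'fkuo' greedily, digraphs first:
  'f' -> consonant phoneme (phonemes so far: 1)
  'k' -> consonant phoneme (phonemes so far: 2)
  'u' -> vowel phoneme (phonemes so far: 3)
  'o' -> vowel phoneme (phonemes so far: 4)
Total phonemes: 4

4


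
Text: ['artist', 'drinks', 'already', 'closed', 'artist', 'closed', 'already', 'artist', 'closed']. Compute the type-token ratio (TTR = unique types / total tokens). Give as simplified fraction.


Tokens: 9
Unique types: ('already', 'artist', 'closed', 'drinks') = 4
TTR = 4/9
Already in lowest terms.

4/9


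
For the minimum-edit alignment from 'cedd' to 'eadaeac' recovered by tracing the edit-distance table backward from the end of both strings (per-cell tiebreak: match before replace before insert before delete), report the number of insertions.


Edit distance = 6. Backtracking from cell (4, 7) with preference match > replace > insert > delete,
then listing the resulting alignment 'cedd' -> 'eadaeac' left to right:
  Step 1: insert 'e' [insertion #1]
  Step 2: insert 'a' [insertion #2]
  Step 3: insert 'd' [insertion #3]
  Step 4: replace c->a
  Step 5: keep 'e'
  Step 6: replace d->a
  Step 7: replace d->c
Total insertions: 3

3


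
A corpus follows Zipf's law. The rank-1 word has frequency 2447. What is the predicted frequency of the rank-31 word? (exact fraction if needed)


Zipf's law: freq(rank) = f1 / rank
f1 = 2447, rank = 31
freq = 2447 / 31
GCD(2447, 31) = 1
Simplified: 2447/31

2447/31


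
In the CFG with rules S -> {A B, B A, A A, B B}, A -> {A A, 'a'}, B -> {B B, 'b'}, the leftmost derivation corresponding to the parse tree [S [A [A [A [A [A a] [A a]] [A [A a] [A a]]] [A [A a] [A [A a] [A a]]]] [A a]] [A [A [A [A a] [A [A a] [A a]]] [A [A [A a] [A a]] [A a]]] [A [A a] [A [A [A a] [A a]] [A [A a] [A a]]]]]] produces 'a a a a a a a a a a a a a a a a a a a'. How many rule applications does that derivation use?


Every bracketed nonterminal node [X ...] in the tree is produced by exactly one rule application.
Reading the tree off as a leftmost derivation:
  Step 1: S  =>  A A   (applied S -> A A)
  Step 2: A A  =>  A A A   (applied A -> A A)
  Step 3: A A A  =>  A A A A   (applied A -> A A)
  Step 4: A A A A  =>  A A A A A   (applied A -> A A)
  Step 5: A A A A A  =>  A A A A A A   (applied A -> A A)
  Step 6: A A A A A A  =>  a A A A A A   (applied A -> a)
  Step 7: a A A A A A  =>  a a A A A A   (applied A -> a)
  Step 8: a a A A A A  =>  a a A A A A A   (applied A -> A A)
  Step 9: a a A A A A A  =>  a a a A A A A   (applied A -> a)
  Step 10: a a a A A A A  =>  a a a a A A A   (applied A -> a)
  Step 11: a a a a A A A  =>  a a a a A A A A   (applied A -> A A)
  Step 12: a a a a A A A A  =>  a a a a a A A A   (applied A -> a)
  Step 13: a a a a a A A A  =>  a a a a a A A A A   (applied A -> A A)
  Step 14: a a a a a A A A A  =>  a a a a a a A A A   (applied A -> a)
  Step 15: a a a a a a A A A  =>  a a a a a a a A A   (applied A -> a)
  Step 16: a a a a a a a A A  =>  a a a a a a a a A   (applied A -> a)
  Step 17: a a a a a a a a A  =>  a a a a a a a a A A   (applied A -> A A)
  Step 18: a a a a a a a a A A  =>  a a a a a a a a A A A   (applied A -> A A)
  Step 19: a a a a a a a a A A A  =>  a a a a a a a a A A A A   (applied A -> A A)
  Step 20: a a a a a a a a A A A A  =>  a a a a a a a a a A A A   (applied A -> a)
  Step 21: a a a a a a a a a A A A  =>  a a a a a a a a a A A A A   (applied A -> A A)
  Step 22: a a a a a a a a a A A A A  =>  a a a a a a a a a a A A A   (applied A -> a)
  Step 23: a a a a a a a a a a A A A  =>  a a a a a a a a a a a A A   (applied A -> a)
  Step 24: a a a a a a a a a a a A A  =>  a a a a a a a a a a a A A A   (applied A -> A A)
  Step 25: a a a a a a a a a a a A A A  =>  a a a a a a a a a a a A A A A   (applied A -> A A)
  Step 26: a a a a a a a a a a a A A A A  =>  a a a a a a a a a a a a A A A   (applied A -> a)
  Step 27: a a a a a a a a a a a a A A A  =>  a a a a a a a a a a a a a A A   (applied A -> a)
  Step 28: a a a a a a a a a a a a a A A  =>  a a a a a a a a a a a a a a A   (applied A -> a)
  Step 29: a a a a a a a a a a a a a a A  =>  a a a a a a a a a a a a a a A A   (applied A -> A A)
  Step 30: a a a a a a a a a a a a a a A A  =>  a a a a a a a a a a a a a a a A   (applied A -> a)
  Step 31: a a a a a a a a a a a a a a a A  =>  a a a a a a a a a a a a a a a A A   (applied A -> A A)
  Step 32: a a a a a a a a a a a a a a a A A  =>  a a a a a a a a a a a a a a a A A A   (applied A -> A A)
  Step 33: a a a a a a a a a a a a a a a A A A  =>  a a a a a a a a a a a a a a a a A A   (applied A -> a)
  Step 34: a a a a a a a a a a a a a a a a A A  =>  a a a a a a a a a a a a a a a a a A   (applied A -> a)
  Step 35: a a a a a a a a a a a a a a a a a A  =>  a a a a a a a a a a a a a a a a a A A   (applied A -> A A)
  Step 36: a a a a a a a a a a a a a a a a a A A  =>  a a a a a a a a a a a a a a a a a a A   (applied A -> a)
  Step 37: a a a a a a a a a a a a a a a a a a A  =>  a a a a a a a a a a a a a a a a a a a   (applied A -> a)
Final yield: a a a a a a a a a a a a a a a a a a a
Total rewrite steps: 37

37


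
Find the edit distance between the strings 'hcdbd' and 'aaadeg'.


Building DP table for s1='hcdbd' (len 5) and s2='aaadeg' (len 6):
       a  a  a  d  e  g
    0  1  2  3  4  5  6
  h 1  1  2  3  4  5  6
  c 2  2  2  3  4  5  6
  d 3  3  3  3  3  4  5
  b 4  4  4  4  4  4  5
  d 5  5  5  5  4  5  5
Edit distance = dp[5][6] = 5

5


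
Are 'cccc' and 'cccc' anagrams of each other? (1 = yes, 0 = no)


Sort characters of 'cccc': 'cccc'
Sort characters of 'cccc': 'cccc'
Sorted forms match -> they ARE anagrams
Result: 1

1


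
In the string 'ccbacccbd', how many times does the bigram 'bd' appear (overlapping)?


Scanning 'ccbacccbd' for bigram 'bd':
  Position 0: 'cc' -> no
  Position 1: 'cb' -> no
  Position 2: 'ba' -> no
  Position 3: 'ac' -> no
  Position 4: 'cc' -> no
  Position 5: 'cc' -> no
  Position 6: 'cb' -> no
  Position 7: 'bd' -> MATCH
Total matches: 1

1


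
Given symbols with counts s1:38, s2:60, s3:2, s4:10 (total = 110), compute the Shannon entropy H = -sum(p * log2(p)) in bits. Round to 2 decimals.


Computing entropy H = -sum(p_i * log2(p_i)):
  s1: p = 38/110 = 0.3455, -p*log2(p) = 0.5297
  s2: p = 60/110 = 0.5455, -p*log2(p) = 0.4770
  s3: p = 2/110 = 0.0182, -p*log2(p) = 0.1051
  s4: p = 10/110 = 0.0909, -p*log2(p) = 0.3145
H = sum of terms = 1.4263
Rounded to 2 decimals: 1.43

1.43


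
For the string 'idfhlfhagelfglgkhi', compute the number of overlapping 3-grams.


String 'idfhlfhagelfglgkhi' has length L = 18.
Number of overlapping n-grams = L - n + 1
Substituting: 18 - 3 + 1 = 16

16


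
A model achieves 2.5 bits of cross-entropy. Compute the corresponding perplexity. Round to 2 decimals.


Perplexity formula: PP = 2^H
H = 2.5
PP = 2^2.5
Decompose: 2^2.5 = 2^2 * 2^0.5 = 2^2 * sqrt(2)
2^2 = 4, sqrt(2) ~ 1.4142136
PP ~ 4 * 1.4142136 = 5.6568544
Rounded to 2 decimals: 5.66

5.66


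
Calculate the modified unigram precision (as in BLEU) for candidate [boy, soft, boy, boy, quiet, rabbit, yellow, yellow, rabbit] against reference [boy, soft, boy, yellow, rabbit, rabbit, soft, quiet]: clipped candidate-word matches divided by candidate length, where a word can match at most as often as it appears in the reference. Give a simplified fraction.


Reference word counts: {'boy': 2, 'quiet': 1, 'rabbit': 2, 'soft': 2, 'yellow': 1}
Checking each candidate word (with clipping):
  'boy' -> in reference (ref count 2, used 1/2) -> match (matches: 1)
  'soft' -> in reference (ref count 2, used 1/2) -> match (matches: 2)
  'boy' -> in reference (ref count 2, used 2/2) -> match (matches: 3)
  'boy' -> ref count 2 already used up (2/2) -> clipped, no match (matches: 3)
  'quiet' -> in reference (ref count 1, used 1/1) -> match (matches: 4)
  'rabbit' -> in reference (ref count 2, used 1/2) -> match (matches: 5)
  'yellow' -> in reference (ref count 1, used 1/1) -> match (matches: 6)
  'yellow' -> ref count 1 already used up (1/1) -> clipped, no match (matches: 6)
  'rabbit' -> in reference (ref count 2, used 2/2) -> match (matches: 7)
Clipped matches: 7, Candidate length: 9
Precision = 7/9

7/9


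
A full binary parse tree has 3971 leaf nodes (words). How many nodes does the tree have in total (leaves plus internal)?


Leaf nodes (terminals): 3971
Internal nodes = n - 1 = 3971 - 1 = 3970
Total = leaves + internal = 3971 + 3970 = 7941

7941


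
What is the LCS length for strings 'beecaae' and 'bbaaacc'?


DP table for LCS of 'beecaae' and 'bbaaacc':
       b  b  a  a  a  c  c
    0  0  0  0  0  0  0  0
  b 0  1  1  1  1  1  1  1
  e 0  1  1  1  1  1  1  1
  e 0  1  1  1  1  1  1  1
  c 0  1  1  1  1  1  2  2
  a 0  1  1  2  2  2  2  2
  a 0  1  1  2  3  3  3  3
  e 0  1  1  2  3  3  3  3
LCS: 'baa'
LCS length = 3

3


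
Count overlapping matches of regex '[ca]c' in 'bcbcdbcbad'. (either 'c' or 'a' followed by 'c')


Pattern: [ca]c means either 'c' or 'a' followed by 'c'.
Scanning 'bcbcdbcbad' position-by-position:
  Pos 0: window 'bc' -> no
  Pos 1: window 'cb' -> no
  Pos 2: window 'bc' -> no
  Pos 3: window 'cd' -> no
  Pos 4: window 'db' -> no
  Pos 5: window 'bc' -> no
  Pos 6: window 'cb' -> no
  Pos 7: window 'ba' -> no
  Pos 8: window 'ad' -> no
  Pos 9: window 'd' -> no
Total matches: 0

0


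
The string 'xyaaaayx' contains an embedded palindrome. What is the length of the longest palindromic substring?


Scanning 'xyaaaayx' for palindromic substrings.
Substring at positions 0-7: 'xyaaaayx'.
Check: reverse('xyaaaayx') = 'xyaaaayx' -> palindrome confirmed.
No longer palindromic substring exists; longest length = 8

8


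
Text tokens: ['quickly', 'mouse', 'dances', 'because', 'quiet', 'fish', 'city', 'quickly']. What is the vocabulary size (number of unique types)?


Listing all tokens and tracking unique types:
  Token 1: 'quickly' -> NEW (unique so far: 1)
  Token 2: 'mouse' -> NEW (unique so far: 2)
  Token 3: 'dances' -> NEW (unique so far: 3)
  Token 4: 'because' -> NEW (unique so far: 4)
  Token 5: 'quiet' -> NEW (unique so far: 5)
  Token 6: 'fish' -> NEW (unique so far: 6)
  Token 7: 'city' -> NEW (unique so far: 7)
  Token 8: 'quickly' -> duplicate (unique so far: 7)
Unique types: ('because', 'city', 'dances', 'fish', 'mouse', 'quickly', 'quiet')
Vocabulary size: 7

7


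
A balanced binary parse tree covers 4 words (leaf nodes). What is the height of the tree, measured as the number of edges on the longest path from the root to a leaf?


In a balanced binary tree with n leaves the deepest leaf is ceil(log2(n)) edges below the root.
log2(4) = 2.0000
ceil(2.0000) = 2
height (edges) = 2

2


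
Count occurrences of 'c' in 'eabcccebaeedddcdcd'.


Scanning 'eabcccebaeedddcdcd' for 'c':
  Position 3: 'c' -> MATCH (count: 1)
  Position 4: 'c' -> MATCH (count: 2)
  Position 5: 'c' -> MATCH (count: 3)
  Position 14: 'c' -> MATCH (count: 4)
  Position 16: 'c' -> MATCH (count: 5)
Total occurrences of 'c': 5

5


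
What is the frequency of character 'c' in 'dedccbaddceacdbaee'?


Scanning 'dedccbaddceacdbaee' for 'c':
  Position 3: 'c' -> MATCH (count: 1)
  Position 4: 'c' -> MATCH (count: 2)
  Position 9: 'c' -> MATCH (count: 3)
  Position 12: 'c' -> MATCH (count: 4)
Total occurrences of 'c': 4

4


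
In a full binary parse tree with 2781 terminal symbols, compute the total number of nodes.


Leaf nodes (terminals): 2781
Internal nodes = n - 1 = 2781 - 1 = 2780
Total = leaves + internal = 2781 + 2780 = 5561

5561


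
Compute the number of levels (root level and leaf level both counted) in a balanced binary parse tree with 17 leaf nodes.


In a balanced binary tree with n leaves the deepest leaf is ceil(log2(n)) edges below the root,
so counting node levels inclusive of root and leaves gives ceil(log2(n)) + 1 levels.
log2(17) = 4.0875
ceil(4.0875) = 5
levels = 5 + 1 = 6

6


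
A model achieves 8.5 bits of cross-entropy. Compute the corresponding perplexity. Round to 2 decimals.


Perplexity formula: PP = 2^H
H = 8.5
PP = 2^8.5
Decompose: 2^8.5 = 2^8 * 2^0.5 = 2^8 * sqrt(2)
2^8 = 256, sqrt(2) ~ 1.4142136
PP ~ 256 * 1.4142136 = 362.0386816
Rounded to 2 decimals: 362.04

362.04


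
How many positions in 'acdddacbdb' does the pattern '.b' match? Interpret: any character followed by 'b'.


Pattern: .b means any character followed by 'b'.
Scanning 'acdddacbdb' position-by-position:
  Pos 0: window 'ac' -> no
  Pos 1: window 'cd' -> no
  Pos 2: window 'dd' -> no
  Pos 3: window 'dd' -> no
  Pos 4: window 'da' -> no
  Pos 5: window 'ac' -> no
  Pos 6: window 'cb' -> MATCH
  Pos 7: window 'bd' -> no
  Pos 8: window 'db' -> MATCH
  Pos 9: window 'b' -> no
Total matches: 2

2


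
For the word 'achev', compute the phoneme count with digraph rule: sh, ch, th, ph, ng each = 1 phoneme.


Parsing 'achev' greedily, digraphs first:
  'a' -> vowel phoneme (phonemes so far: 1)
  'ch' -> digraph (1 consonant phoneme) (phonemes so far: 2)
  'e' -> vowel phoneme (phonemes so far: 3)
  'v' -> consonant phoneme (phonemes so far: 4)
Total phonemes: 4

4


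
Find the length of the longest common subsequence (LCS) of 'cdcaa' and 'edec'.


DP table for LCS of 'cdcaa' and 'edec':
       e  d  e  c
    0  0  0  0  0
  c 0  0  0  0  1
  d 0  0  1  1  1
  c 0  0  1  1  2
  a 0  0  1  1  2
  a 0  0  1  1  2
LCS: 'dc'
LCS length = 2

2


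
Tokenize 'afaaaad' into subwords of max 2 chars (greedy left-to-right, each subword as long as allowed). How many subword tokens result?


'afaaaad' has 7 characters.
Chunking with max size 2:
  Chunk 1: 'af' (positions 0-1)
  Chunk 2: 'aa' (positions 2-3)
  Chunk 3: 'aa' (positions 4-5)
  Chunk 4: 'd' (positions 6-6)
Total chunks: ceil(7 / 2) = 4

4


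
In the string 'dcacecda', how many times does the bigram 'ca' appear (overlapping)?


Scanning 'dcacecda' for bigram 'ca':
  Position 0: 'dc' -> no
  Position 1: 'ca' -> MATCH
  Position 2: 'ac' -> no
  Position 3: 'ce' -> no
  Position 4: 'ec' -> no
  Position 5: 'cd' -> no
  Position 6: 'da' -> no
Total matches: 1

1


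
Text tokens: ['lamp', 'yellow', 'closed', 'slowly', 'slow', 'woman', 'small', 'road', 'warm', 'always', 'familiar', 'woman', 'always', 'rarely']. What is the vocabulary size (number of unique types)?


Listing all tokens and tracking unique types:
  Token 1: 'lamp' -> NEW (unique so far: 1)
  Token 2: 'yellow' -> NEW (unique so far: 2)
  Token 3: 'closed' -> NEW (unique so far: 3)
  Token 4: 'slowly' -> NEW (unique so far: 4)
  Token 5: 'slow' -> NEW (unique so far: 5)
  Token 6: 'woman' -> NEW (unique so far: 6)
  Token 7: 'small' -> NEW (unique so far: 7)
  Token 8: 'road' -> NEW (unique so far: 8)
  Token 9: 'warm' -> NEW (unique so far: 9)
  Token 10: 'always' -> NEW (unique so far: 10)
  Token 11: 'familiar' -> NEW (unique so far: 11)
  Token 12: 'woman' -> duplicate (unique so far: 11)
  Token 13: 'always' -> duplicate (unique so far: 11)
  Token 14: 'rarely' -> NEW (unique so far: 12)
Unique types: ('always', 'closed', 'familiar', 'lamp', 'rarely', 'road', 'slow', 'slowly', 'small', 'warm', 'woman', 'yellow')
Vocabulary size: 12

12


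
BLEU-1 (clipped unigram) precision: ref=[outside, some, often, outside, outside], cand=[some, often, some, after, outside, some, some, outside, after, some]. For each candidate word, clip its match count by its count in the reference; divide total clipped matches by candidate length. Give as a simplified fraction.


Reference word counts: {'often': 1, 'outside': 3, 'some': 1}
Checking each candidate word (with clipping):
  'some' -> in reference (ref count 1, used 1/1) -> match (matches: 1)
  'often' -> in reference (ref count 1, used 1/1) -> match (matches: 2)
  'some' -> ref count 1 already used up (1/1) -> clipped, no match (matches: 2)
  'after' -> not in reference -> no match (matches: 2)
  'outside' -> in reference (ref count 3, used 1/3) -> match (matches: 3)
  'some' -> ref count 1 already used up (1/1) -> clipped, no match (matches: 3)
  'some' -> ref count 1 already used up (1/1) -> clipped, no match (matches: 3)
  'outside' -> in reference (ref count 3, used 2/3) -> match (matches: 4)
  'after' -> not in reference -> no match (matches: 4)
  'some' -> ref count 1 already used up (1/1) -> clipped, no match (matches: 4)
Clipped matches: 4, Candidate length: 10
Precision = 4/10 = 2/5

2/5


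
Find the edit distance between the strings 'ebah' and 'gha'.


Building DP table for s1='ebah' (len 4) and s2='gha' (len 3):
       g  h  a
    0  1  2  3
  e 1  1  2  3
  b 2  2  2  3
  a 3  3  3  2
  h 4  4  3  3
Edit distance = dp[4][3] = 3

3


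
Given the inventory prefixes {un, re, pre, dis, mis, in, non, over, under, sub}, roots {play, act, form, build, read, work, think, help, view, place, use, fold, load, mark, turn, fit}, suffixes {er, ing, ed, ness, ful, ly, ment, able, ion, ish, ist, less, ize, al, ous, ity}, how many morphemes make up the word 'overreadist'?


Segmenting 'overreadist' against the inventory:
  'over' -> prefix (morpheme 1)
  'read' -> root (morpheme 2)
  'ist' -> suffix (morpheme 3)
Total morphemes: 3

3


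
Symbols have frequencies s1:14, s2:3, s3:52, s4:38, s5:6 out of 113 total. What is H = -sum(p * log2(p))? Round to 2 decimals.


Computing entropy H = -sum(p_i * log2(p_i)):
  s1: p = 14/113 = 0.1239, -p*log2(p) = 0.3733
  s2: p = 3/113 = 0.0265, -p*log2(p) = 0.1390
  s3: p = 52/113 = 0.4602, -p*log2(p) = 0.5153
  s4: p = 38/113 = 0.3363, -p*log2(p) = 0.5287
  s5: p = 6/113 = 0.0531, -p*log2(p) = 0.2249
H = sum of terms = 1.7812
Rounded to 2 decimals: 1.78

1.78


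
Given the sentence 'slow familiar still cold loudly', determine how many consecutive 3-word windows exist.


Word trigrams from [5] words:
  Trigram 1: (slow familiar still)
  Trigram 2: (familiar still cold)
  Trigram 3: (still cold loudly)
Total word trigrams: 5 - 2 = 3

3


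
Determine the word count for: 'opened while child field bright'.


Counting words by splitting on spaces:
  Word 1: 'opened'
  Word 2: 'while'
  Word 3: 'child'
  Word 4: 'field'
  Word 5: 'bright'
Total words: 5

5


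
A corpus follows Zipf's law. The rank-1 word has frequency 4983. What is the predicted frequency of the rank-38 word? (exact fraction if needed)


Zipf's law: freq(rank) = f1 / rank
f1 = 4983, rank = 38
freq = 4983 / 38
GCD(4983, 38) = 1
Simplified: 4983/38

4983/38


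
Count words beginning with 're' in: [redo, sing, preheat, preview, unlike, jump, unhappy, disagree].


Checking each word for prefix 're':
  'redo' -> YES, starts with 're' (count: 1)
  'sing' -> no (count: 1)
  'preheat' -> no (count: 1)
  'preview' -> no (count: 1)
  'unlike' -> no (count: 1)
  'jump' -> no (count: 1)
  'unhappy' -> no (count: 1)
  'disagree' -> no (count: 1)
Total with prefix 're': 1

1


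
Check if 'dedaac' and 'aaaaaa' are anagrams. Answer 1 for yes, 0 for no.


Sort characters of 'dedaac': 'aacdde'
Sort characters of 'aaaaaa': 'aaaaaa'
Sorted forms differ -> they are NOT anagrams
Result: 0

0


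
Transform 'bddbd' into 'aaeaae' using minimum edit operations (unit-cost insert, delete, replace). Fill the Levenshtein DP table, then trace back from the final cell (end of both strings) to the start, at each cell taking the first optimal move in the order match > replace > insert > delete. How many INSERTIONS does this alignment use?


Edit distance = 6. Backtracking from cell (5, 6) with preference match > replace > insert > delete,
then listing the resulting alignment 'bddbd' -> 'aaeaae' left to right:
  Step 1: insert 'a' [insertion #1]
  Step 2: replace b->a
  Step 3: replace d->e
  Step 4: replace d->a
  Step 5: replace b->a
  Step 6: replace d->e
Total insertions: 1

1


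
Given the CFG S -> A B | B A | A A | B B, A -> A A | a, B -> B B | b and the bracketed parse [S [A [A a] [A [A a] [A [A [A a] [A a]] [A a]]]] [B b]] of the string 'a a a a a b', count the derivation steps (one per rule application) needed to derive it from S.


Every bracketed nonterminal node [X ...] in the tree is produced by exactly one rule application.
Reading the tree off as a leftmost derivation:
  Step 1: S  =>  A B   (applied S -> A B)
  Step 2: A B  =>  A A B   (applied A -> A A)
  Step 3: A A B  =>  a A B   (applied A -> a)
  Step 4: a A B  =>  a A A B   (applied A -> A A)
  Step 5: a A A B  =>  a a A B   (applied A -> a)
  Step 6: a a A B  =>  a a A A B   (applied A -> A A)
  Step 7: a a A A B  =>  a a A A A B   (applied A -> A A)
  Step 8: a a A A A B  =>  a a a A A B   (applied A -> a)
  Step 9: a a a A A B  =>  a a a a A B   (applied A -> a)
  Step 10: a a a a A B  =>  a a a a a B   (applied A -> a)
  Step 11: a a a a a B  =>  a a a a a b   (applied B -> b)
Final yield: a a a a a b
Total rewrite steps: 11

11


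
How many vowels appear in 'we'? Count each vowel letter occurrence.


Scanning each character of 'we':
  Position 1: 'w' -> consonant (running count: 0)
  Position 2: 'e' -> vowel (running count: 1)
Total vowels: 1

1


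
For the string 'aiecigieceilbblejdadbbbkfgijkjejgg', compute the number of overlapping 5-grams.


String 'aiecigieceilbblejdadbbbkfgijkjejgg' has length L = 34.
Number of overlapping n-grams = L - n + 1
Substituting: 34 - 5 + 1 = 30

30


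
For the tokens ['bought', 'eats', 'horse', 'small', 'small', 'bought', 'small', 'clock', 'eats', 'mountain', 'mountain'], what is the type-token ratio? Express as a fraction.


Tokens: 11
Unique types: ('bought', 'clock', 'eats', 'horse', 'mountain', 'small') = 6
TTR = 6/11
Already in lowest terms.

6/11


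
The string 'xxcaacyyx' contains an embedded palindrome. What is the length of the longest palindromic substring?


Scanning 'xxcaacyyx' for palindromic substrings.
Substring at positions 2-5: 'caac'.
Check: reverse('caac') = 'caac' -> palindrome confirmed.
Neighbouring characters ('x' / 'y') break symmetry, so it cannot extend further.
No longer palindromic substring exists; longest length = 4

4


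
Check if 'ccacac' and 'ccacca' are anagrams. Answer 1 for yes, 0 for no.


Sort characters of 'ccacac': 'aacccc'
Sort characters of 'ccacca': 'aacccc'
Sorted forms match -> they ARE anagrams
Result: 1

1


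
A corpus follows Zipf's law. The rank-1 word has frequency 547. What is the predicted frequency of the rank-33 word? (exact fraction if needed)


Zipf's law: freq(rank) = f1 / rank
f1 = 547, rank = 33
freq = 547 / 33
GCD(547, 33) = 1
Simplified: 547/33

547/33


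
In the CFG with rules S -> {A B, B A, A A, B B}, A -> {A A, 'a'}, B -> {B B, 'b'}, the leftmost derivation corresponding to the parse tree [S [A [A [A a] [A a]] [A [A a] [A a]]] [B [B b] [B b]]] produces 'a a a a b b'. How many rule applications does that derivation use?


Every bracketed nonterminal node [X ...] in the tree is produced by exactly one rule application.
Reading the tree off as a leftmost derivation:
  Step 1: S  =>  A B   (applied S -> A B)
  Step 2: A B  =>  A A B   (applied A -> A A)
  Step 3: A A B  =>  A A A B   (applied A -> A A)
  Step 4: A A A B  =>  a A A B   (applied A -> a)
  Step 5: a A A B  =>  a a A B   (applied A -> a)
  Step 6: a a A B  =>  a a A A B   (applied A -> A A)
  Step 7: a a A A B  =>  a a a A B   (applied A -> a)
  Step 8: a a a A B  =>  a a a a B   (applied A -> a)
  Step 9: a a a a B  =>  a a a a B B   (applied B -> B B)
  Step 10: a a a a B B  =>  a a a a b B   (applied B -> b)
  Step 11: a a a a b B  =>  a a a a b b   (applied B -> b)
Final yield: a a a a b b
Total rewrite steps: 11

11


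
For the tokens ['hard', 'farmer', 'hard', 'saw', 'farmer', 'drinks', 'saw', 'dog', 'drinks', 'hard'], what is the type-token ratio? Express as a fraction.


Tokens: 10
Unique types: ('dog', 'drinks', 'farmer', 'hard', 'saw') = 5
TTR = 5/10
Simplify: divide both by 5 -> 1/2
TTR = 1/2

1/2


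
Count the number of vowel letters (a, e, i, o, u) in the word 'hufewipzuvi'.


Scanning each character of 'hufewipzuvi':
  Position 1: 'h' -> consonant (running count: 0)
  Position 2: 'u' -> vowel (running count: 1)
  Position 3: 'f' -> consonant (running count: 1)
  Position 4: 'e' -> vowel (running count: 2)
  Position 5: 'w' -> consonant (running count: 2)
  Position 6: 'i' -> vowel (running count: 3)
  Position 7: 'p' -> consonant (running count: 3)
  Position 8: 'z' -> consonant (running count: 3)
  Position 9: 'u' -> vowel (running count: 4)
  Position 10: 'v' -> consonant (running count: 4)
  Position 11: 'i' -> vowel (running count: 5)
Total vowels: 5

5
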